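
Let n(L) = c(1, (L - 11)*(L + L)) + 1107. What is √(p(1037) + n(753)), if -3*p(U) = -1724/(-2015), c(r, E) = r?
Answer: 2*√10119535530/6045 ≈ 33.282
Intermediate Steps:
p(U) = -1724/6045 (p(U) = -(-1724)/(3*(-2015)) = -(-1724)*(-1)/(3*2015) = -⅓*1724/2015 = -1724/6045)
n(L) = 1108 (n(L) = 1 + 1107 = 1108)
√(p(1037) + n(753)) = √(-1724/6045 + 1108) = √(6696136/6045) = 2*√10119535530/6045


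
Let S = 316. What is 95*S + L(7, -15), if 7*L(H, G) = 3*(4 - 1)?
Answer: 210149/7 ≈ 30021.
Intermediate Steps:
L(H, G) = 9/7 (L(H, G) = (3*(4 - 1))/7 = (3*3)/7 = (⅐)*9 = 9/7)
95*S + L(7, -15) = 95*316 + 9/7 = 30020 + 9/7 = 210149/7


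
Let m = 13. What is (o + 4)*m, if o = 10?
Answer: 182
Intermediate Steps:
(o + 4)*m = (10 + 4)*13 = 14*13 = 182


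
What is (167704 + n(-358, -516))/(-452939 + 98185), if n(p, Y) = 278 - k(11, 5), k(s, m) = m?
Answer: -167977/354754 ≈ -0.47350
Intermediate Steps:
n(p, Y) = 273 (n(p, Y) = 278 - 1*5 = 278 - 5 = 273)
(167704 + n(-358, -516))/(-452939 + 98185) = (167704 + 273)/(-452939 + 98185) = 167977/(-354754) = 167977*(-1/354754) = -167977/354754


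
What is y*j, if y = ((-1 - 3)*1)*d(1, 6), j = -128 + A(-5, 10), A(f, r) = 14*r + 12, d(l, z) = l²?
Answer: -96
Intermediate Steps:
A(f, r) = 12 + 14*r
j = 24 (j = -128 + (12 + 14*10) = -128 + (12 + 140) = -128 + 152 = 24)
y = -4 (y = ((-1 - 3)*1)*1² = -4*1*1 = -4*1 = -4)
y*j = -4*24 = -96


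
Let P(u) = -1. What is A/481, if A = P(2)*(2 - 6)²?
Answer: -16/481 ≈ -0.033264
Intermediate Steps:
A = -16 (A = -(2 - 6)² = -1*(-4)² = -1*16 = -16)
A/481 = -16/481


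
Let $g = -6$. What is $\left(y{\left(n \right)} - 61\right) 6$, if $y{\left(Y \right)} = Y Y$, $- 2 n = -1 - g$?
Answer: $- \frac{657}{2} \approx -328.5$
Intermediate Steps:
$n = - \frac{5}{2}$ ($n = - \frac{-1 - -6}{2} = - \frac{-1 + 6}{2} = \left(- \frac{1}{2}\right) 5 = - \frac{5}{2} \approx -2.5$)
$y{\left(Y \right)} = Y^{2}$
$\left(y{\left(n \right)} - 61\right) 6 = \left(\left(- \frac{5}{2}\right)^{2} - 61\right) 6 = \left(\frac{25}{4} - 61\right) 6 = \left(- \frac{219}{4}\right) 6 = - \frac{657}{2}$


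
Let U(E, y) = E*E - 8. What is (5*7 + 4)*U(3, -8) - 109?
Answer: -70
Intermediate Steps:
U(E, y) = -8 + E**2 (U(E, y) = E**2 - 8 = -8 + E**2)
(5*7 + 4)*U(3, -8) - 109 = (5*7 + 4)*(-8 + 3**2) - 109 = (35 + 4)*(-8 + 9) - 109 = 39*1 - 109 = 39 - 109 = -70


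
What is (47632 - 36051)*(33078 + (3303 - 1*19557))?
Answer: 194838744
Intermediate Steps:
(47632 - 36051)*(33078 + (3303 - 1*19557)) = 11581*(33078 + (3303 - 19557)) = 11581*(33078 - 16254) = 11581*16824 = 194838744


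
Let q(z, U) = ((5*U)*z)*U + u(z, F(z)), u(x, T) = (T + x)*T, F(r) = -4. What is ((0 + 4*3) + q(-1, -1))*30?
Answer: 810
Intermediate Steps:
u(x, T) = T*(T + x)
q(z, U) = 16 - 4*z + 5*z*U² (q(z, U) = ((5*U)*z)*U - 4*(-4 + z) = (5*U*z)*U + (16 - 4*z) = 5*z*U² + (16 - 4*z) = 16 - 4*z + 5*z*U²)
((0 + 4*3) + q(-1, -1))*30 = ((0 + 4*3) + (16 - 4*(-1) + 5*(-1)*(-1)²))*30 = ((0 + 12) + (16 + 4 + 5*(-1)*1))*30 = (12 + (16 + 4 - 5))*30 = (12 + 15)*30 = 27*30 = 810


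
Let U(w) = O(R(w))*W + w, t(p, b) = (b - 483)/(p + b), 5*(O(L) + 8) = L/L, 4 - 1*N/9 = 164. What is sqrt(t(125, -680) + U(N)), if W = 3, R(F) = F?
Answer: 4*I*sqrt(28132395)/555 ≈ 38.227*I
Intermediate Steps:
N = -1440 (N = 36 - 9*164 = 36 - 1476 = -1440)
O(L) = -39/5 (O(L) = -8 + (L/L)/5 = -8 + (1/5)*1 = -8 + 1/5 = -39/5)
t(p, b) = (-483 + b)/(b + p)
U(w) = -117/5 + w (U(w) = -39/5*3 + w = -117/5 + w)
sqrt(t(125, -680) + U(N)) = sqrt((-483 - 680)/(-680 + 125) + (-117/5 - 1440)) = sqrt(-1163/(-555) - 7317/5) = sqrt(-1/555*(-1163) - 7317/5) = sqrt(1163/555 - 7317/5) = sqrt(-811024/555) = 4*I*sqrt(28132395)/555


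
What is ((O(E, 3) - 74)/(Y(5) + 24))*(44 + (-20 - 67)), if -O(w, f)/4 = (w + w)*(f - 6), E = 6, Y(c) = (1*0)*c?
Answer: -1505/12 ≈ -125.42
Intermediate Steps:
Y(c) = 0 (Y(c) = 0*c = 0)
O(w, f) = -8*w*(-6 + f) (O(w, f) = -4*(w + w)*(f - 6) = -4*2*w*(-6 + f) = -8*w*(-6 + f))
((O(E, 3) - 74)/(Y(5) + 24))*(44 + (-20 - 67)) = ((8*6*(6 - 1*3) - 74)/(0 + 24))*(44 + (-20 - 67)) = ((8*6*(6 - 3) - 74)/24)*(44 - 87) = ((8*6*3 - 74)*(1/24))*(-43) = ((144 - 74)*(1/24))*(-43) = (70*(1/24))*(-43) = (35/12)*(-43) = -1505/12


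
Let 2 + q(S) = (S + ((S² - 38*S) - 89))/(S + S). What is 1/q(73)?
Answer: 146/2247 ≈ 0.064976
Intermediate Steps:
q(S) = -2 + (-89 + S² - 37*S)/(2*S) (q(S) = -2 + (S + ((S² - 38*S) - 89))/(S + S) = -2 + (S + (-89 + S² - 38*S))/((2*S)) = -2 + (-89 + S² - 37*S)*(1/(2*S)) = -2 + (-89 + S² - 37*S)/(2*S))
1/q(73) = 1/((½)*(-89 + 73*(-41 + 73))/73) = 1/((½)*(1/73)*(-89 + 73*32)) = 1/((½)*(1/73)*(-89 + 2336)) = 1/((½)*(1/73)*2247) = 1/(2247/146) = 146/2247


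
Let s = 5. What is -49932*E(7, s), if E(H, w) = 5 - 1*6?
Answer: 49932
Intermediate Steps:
E(H, w) = -1 (E(H, w) = 5 - 6 = -1)
-49932*E(7, s) = -49932*(-1) = 49932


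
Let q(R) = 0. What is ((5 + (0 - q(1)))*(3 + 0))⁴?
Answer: 50625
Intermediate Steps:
((5 + (0 - q(1)))*(3 + 0))⁴ = ((5 + (0 - 1*0))*(3 + 0))⁴ = ((5 + (0 + 0))*3)⁴ = ((5 + 0)*3)⁴ = (5*3)⁴ = 15⁴ = 50625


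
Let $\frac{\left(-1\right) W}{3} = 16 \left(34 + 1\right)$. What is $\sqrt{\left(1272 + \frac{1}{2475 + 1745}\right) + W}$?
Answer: $\frac{i \sqrt{1816455745}}{2110} \approx 20.199 i$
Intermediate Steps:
$W = -1680$ ($W = - 3 \cdot 16 \left(34 + 1\right) = - 3 \cdot 16 \cdot 35 = \left(-3\right) 560 = -1680$)
$\sqrt{\left(1272 + \frac{1}{2475 + 1745}\right) + W} = \sqrt{\left(1272 + \frac{1}{2475 + 1745}\right) - 1680} = \sqrt{\left(1272 + \frac{1}{4220}\right) - 1680} = \sqrt{\frac{5367841}{4220} - 1680} = \sqrt{- \frac{1721759}{4220}} = \frac{i \sqrt{1816455745}}{2110}$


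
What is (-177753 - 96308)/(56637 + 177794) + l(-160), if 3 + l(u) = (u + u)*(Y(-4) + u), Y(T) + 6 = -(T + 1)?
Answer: 12226943606/234431 ≈ 52156.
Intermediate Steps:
Y(T) = -7 - T (Y(T) = -6 - (T + 1) = -6 - (1 + T) = -6 + (-1 - T) = -7 - T)
l(u) = -3 + 2*u*(-3 + u) (l(u) = -3 + (u + u)*((-7 - 1*(-4)) + u) = -3 + (2*u)*((-7 + 4) + u) = -3 + (2*u)*(-3 + u) = -3 + 2*u*(-3 + u))
(-177753 - 96308)/(56637 + 177794) + l(-160) = (-177753 - 96308)/(56637 + 177794) + (-3 - 6*(-160) + 2*(-160)²) = -274061/234431 + (-3 + 960 + 2*25600) = -274061*1/234431 + (-3 + 960 + 51200) = -274061/234431 + 52157 = 12226943606/234431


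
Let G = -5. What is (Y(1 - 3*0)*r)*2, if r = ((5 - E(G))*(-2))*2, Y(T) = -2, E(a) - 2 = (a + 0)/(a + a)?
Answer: 40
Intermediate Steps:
E(a) = 5/2 (E(a) = 2 + (a + 0)/(a + a) = 2 + a/((2*a)) = 2 + a*(1/(2*a)) = 2 + ½ = 5/2)
r = -10 (r = ((5 - 1*5/2)*(-2))*2 = ((5 - 5/2)*(-2))*2 = ((5/2)*(-2))*2 = -5*2 = -10)
(Y(1 - 3*0)*r)*2 = -2*(-10)*2 = 20*2 = 40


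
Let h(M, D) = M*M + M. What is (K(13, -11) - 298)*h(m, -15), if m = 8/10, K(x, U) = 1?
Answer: -10692/25 ≈ -427.68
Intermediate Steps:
m = ⅘ (m = 8*(⅒) = ⅘ ≈ 0.80000)
h(M, D) = M + M² (h(M, D) = M² + M = M + M²)
(K(13, -11) - 298)*h(m, -15) = (1 - 298)*(4*(1 + ⅘)/5) = -1188*9/(5*5) = -297*36/25 = -10692/25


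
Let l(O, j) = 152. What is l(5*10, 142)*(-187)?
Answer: -28424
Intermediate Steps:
l(5*10, 142)*(-187) = 152*(-187) = -28424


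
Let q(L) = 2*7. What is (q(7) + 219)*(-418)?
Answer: -97394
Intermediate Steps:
q(L) = 14
(q(7) + 219)*(-418) = (14 + 219)*(-418) = 233*(-418) = -97394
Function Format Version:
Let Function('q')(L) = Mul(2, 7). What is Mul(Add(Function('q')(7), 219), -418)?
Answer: -97394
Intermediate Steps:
Function('q')(L) = 14
Mul(Add(Function('q')(7), 219), -418) = Mul(Add(14, 219), -418) = Mul(233, -418) = -97394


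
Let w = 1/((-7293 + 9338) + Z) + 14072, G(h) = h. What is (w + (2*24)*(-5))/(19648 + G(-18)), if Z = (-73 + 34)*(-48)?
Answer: 10835989/15378142 ≈ 0.70464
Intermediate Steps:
Z = 1872 (Z = -39*(-48) = 1872)
w = 55120025/3917 (w = 1/((-7293 + 9338) + 1872) + 14072 = 1/(2045 + 1872) + 14072 = 1/3917 + 14072 = 55120025/3917 ≈ 14072.)
(w + (2*24)*(-5))/(19648 + G(-18)) = (55120025/3917 + (2*24)*(-5))/(19648 - 18) = (55120025/3917 + 48*(-5))/19630 = (55120025/3917 - 240)*(1/19630) = (54179945/3917)*(1/19630) = 10835989/15378142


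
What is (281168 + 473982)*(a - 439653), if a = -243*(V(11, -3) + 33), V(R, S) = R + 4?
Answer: -340812032550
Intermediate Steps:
V(R, S) = 4 + R
a = -11664 (a = -243*((4 + 11) + 33) = -243*(15 + 33) = -243*48 = -11664)
(281168 + 473982)*(a - 439653) = (281168 + 473982)*(-11664 - 439653) = 755150*(-451317) = -340812032550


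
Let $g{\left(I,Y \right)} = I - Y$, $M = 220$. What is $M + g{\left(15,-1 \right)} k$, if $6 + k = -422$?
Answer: $-6628$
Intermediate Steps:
$k = -428$ ($k = -6 - 422 = -428$)
$M + g{\left(15,-1 \right)} k = 220 + \left(15 - -1\right) \left(-428\right) = 220 + \left(15 + 1\right) \left(-428\right) = 220 + 16 \left(-428\right) = 220 - 6848 = -6628$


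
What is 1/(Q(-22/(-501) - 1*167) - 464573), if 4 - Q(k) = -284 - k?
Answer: -501/232690430 ≈ -2.1531e-6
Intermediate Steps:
Q(k) = 288 + k (Q(k) = 4 - (-284 - k) = 4 + (284 + k) = 288 + k)
1/(Q(-22/(-501) - 1*167) - 464573) = 1/((288 + (-22/(-501) - 1*167)) - 464573) = 1/((288 + (-22*(-1/501) - 167)) - 464573) = 1/((288 + (22/501 - 167)) - 464573) = 1/((288 - 83645/501) - 464573) = 1/(60643/501 - 464573) = 1/(-232690430/501) = -501/232690430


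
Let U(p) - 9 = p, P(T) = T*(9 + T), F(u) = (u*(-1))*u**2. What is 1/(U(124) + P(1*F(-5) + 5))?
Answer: 1/18203 ≈ 5.4936e-5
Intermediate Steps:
F(u) = -u**3 (F(u) = (-u)*u**2 = -u**3)
U(p) = 9 + p
1/(U(124) + P(1*F(-5) + 5)) = 1/((9 + 124) + (1*(-1*(-5)**3) + 5)*(9 + (1*(-1*(-5)**3) + 5))) = 1/(133 + (1*(-1*(-125)) + 5)*(9 + (1*(-1*(-125)) + 5))) = 1/(133 + (1*125 + 5)*(9 + (1*125 + 5))) = 1/(133 + (125 + 5)*(9 + (125 + 5))) = 1/(133 + 130*(9 + 130)) = 1/(133 + 130*139) = 1/(133 + 18070) = 1/18203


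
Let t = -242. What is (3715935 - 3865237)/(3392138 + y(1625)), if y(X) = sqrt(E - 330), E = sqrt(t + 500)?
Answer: -149302/(3392138 + I*sqrt(330 - sqrt(258))) ≈ -0.044014 + 2.299e-7*I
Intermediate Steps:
E = sqrt(258) (E = sqrt(-242 + 500) = sqrt(258) ≈ 16.062)
y(X) = sqrt(-330 + sqrt(258)) (y(X) = sqrt(sqrt(258) - 330) = sqrt(-330 + sqrt(258)))
(3715935 - 3865237)/(3392138 + y(1625)) = (3715935 - 3865237)/(3392138 + sqrt(-330 + sqrt(258))) = -149302/(3392138 + sqrt(-330 + sqrt(258)))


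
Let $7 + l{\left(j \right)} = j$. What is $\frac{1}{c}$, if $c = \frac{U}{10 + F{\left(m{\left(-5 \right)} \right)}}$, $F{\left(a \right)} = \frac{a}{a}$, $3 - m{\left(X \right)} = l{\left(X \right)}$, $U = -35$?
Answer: $- \frac{11}{35} \approx -0.31429$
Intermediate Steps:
$l{\left(j \right)} = -7 + j$
$m{\left(X \right)} = 10 - X$ ($m{\left(X \right)} = 3 - \left(-7 + X\right) = 10 - X$)
$F{\left(a \right)} = 1$
$c = - \frac{35}{11}$ ($c = - \frac{35}{10 + 1} = - \frac{35}{11} \approx -3.1818$)
$\frac{1}{c} = \frac{1}{- \frac{35}{11}} = - \frac{11}{35}$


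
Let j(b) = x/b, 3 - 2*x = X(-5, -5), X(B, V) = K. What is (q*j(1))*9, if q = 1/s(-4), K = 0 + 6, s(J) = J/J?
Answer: -27/2 ≈ -13.500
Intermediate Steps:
s(J) = 1
K = 6
X(B, V) = 6
q = 1 (q = 1/1 = 1)
x = -3/2 (x = 3/2 - ½*6 = 3/2 - 3 = -3/2 ≈ -1.5000)
j(b) = -3/(2*b)
(q*j(1))*9 = (1*(-3/2/1))*9 = (1*(-3/2*1))*9 = (1*(-3/2))*9 = -3/2*9 = -27/2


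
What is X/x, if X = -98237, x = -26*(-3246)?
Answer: -98237/84396 ≈ -1.1640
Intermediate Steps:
x = 84396
X/x = -98237/84396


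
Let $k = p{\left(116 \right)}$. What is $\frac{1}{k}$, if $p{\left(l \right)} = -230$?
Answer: $- \frac{1}{230} \approx -0.0043478$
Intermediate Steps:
$k = -230$
$\frac{1}{k} = \frac{1}{-230} = - \frac{1}{230}$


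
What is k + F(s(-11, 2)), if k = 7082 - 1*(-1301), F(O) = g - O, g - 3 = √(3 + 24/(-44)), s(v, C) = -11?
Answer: 8397 + 3*√33/11 ≈ 8398.6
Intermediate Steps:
g = 3 + 3*√33/11 (g = 3 + √(3 + 24/(-44)) = 3 + √(3 + 24*(-1/44)) = 3 + √(3 - 6/11) = 3 + √(27/11) = 3 + 3*√33/11 ≈ 4.5667)
F(O) = 3 - O + 3*√33/11 (F(O) = (3 + 3*√33/11) - O = 3 - O + 3*√33/11)
k = 8383 (k = 7082 + 1301 = 8383)
k + F(s(-11, 2)) = 8383 + (3 - 1*(-11) + 3*√33/11) = 8383 + (3 + 11 + 3*√33/11) = 8383 + (14 + 3*√33/11) = 8397 + 3*√33/11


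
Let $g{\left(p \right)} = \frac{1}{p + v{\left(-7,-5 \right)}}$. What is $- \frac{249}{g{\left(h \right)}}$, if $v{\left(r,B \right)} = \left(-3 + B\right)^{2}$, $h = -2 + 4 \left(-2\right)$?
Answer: $-13446$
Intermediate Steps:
$h = -10$ ($h = -2 - 8 = -10$)
$g{\left(p \right)} = \frac{1}{64 + p}$ ($g{\left(p \right)} = \frac{1}{p + \left(-3 - 5\right)^{2}} = \frac{1}{p + \left(-8\right)^{2}} = \frac{1}{p + 64} = \frac{1}{64 + p}$)
$- \frac{249}{g{\left(h \right)}} = - \frac{249}{\frac{1}{64 - 10}} = - \frac{249}{\frac{1}{54}} = - 249 \frac{1}{\frac{1}{54}} = \left(-249\right) 54 = -13446$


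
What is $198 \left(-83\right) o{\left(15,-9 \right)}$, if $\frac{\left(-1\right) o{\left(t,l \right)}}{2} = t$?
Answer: $493020$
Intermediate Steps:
$o{\left(t,l \right)} = - 2 t$
$198 \left(-83\right) o{\left(15,-9 \right)} = 198 \left(-83\right) \left(\left(-2\right) 15\right) = \left(-16434\right) \left(-30\right) = 493020$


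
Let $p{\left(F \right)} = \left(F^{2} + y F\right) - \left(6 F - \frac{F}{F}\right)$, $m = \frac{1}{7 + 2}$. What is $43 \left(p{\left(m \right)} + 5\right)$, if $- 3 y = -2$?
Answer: $\frac{18877}{81} \approx 233.05$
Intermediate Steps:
$y = \frac{2}{3}$ ($y = \left(- \frac{1}{3}\right) \left(-2\right) = \frac{2}{3} \approx 0.66667$)
$m = \frac{1}{9} \approx 0.11111$
$p{\left(F \right)} = 1 + F^{2} - \frac{16 F}{3}$ ($p{\left(F \right)} = \left(F^{2} + \frac{2 F}{3}\right) - \left(6 F - \frac{F}{F}\right) = \left(F^{2} + \frac{2 F}{3}\right) - \left(-1 + 6 F\right) = 1 + F^{2} - \frac{16 F}{3}$)
$43 \left(p{\left(m \right)} + 5\right) = 43 \left(\left(1 + \left(\frac{1}{9}\right)^{2} - \frac{16}{27}\right) + 5\right) = 43 \left(\left(1 + \frac{1}{81} - \frac{16}{27}\right) + 5\right) = 43 \left(\frac{34}{81} + 5\right) = 43 \cdot \frac{439}{81} = \frac{18877}{81}$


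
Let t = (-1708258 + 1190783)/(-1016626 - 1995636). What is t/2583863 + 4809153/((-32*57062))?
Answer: -18715473260813441909/7106065369382153152 ≈ -2.6337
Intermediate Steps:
t = 517475/3012262 (t = -517475/(-3012262) = -517475*(-1/3012262) = 517475/3012262 ≈ 0.17179)
t/2583863 + 4809153/((-32*57062)) = (517475/3012262)/2583863 + 4809153/((-32*57062)) = (517475/3012262)*(1/2583863) + 4809153/(-1825984) = 517475/7783272328106 + 4809153*(-1/1825984) = 517475/7783272328106 - 4809153/1825984 = -18715473260813441909/7106065369382153152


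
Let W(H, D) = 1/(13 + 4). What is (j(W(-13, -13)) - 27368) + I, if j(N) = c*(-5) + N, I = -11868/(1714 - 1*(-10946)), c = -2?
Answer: -490681488/17935 ≈ -27359.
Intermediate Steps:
I = -989/1055 (I = -11868/(1714 + 10946) = -11868/12660 = -11868*1/12660 = -989/1055 ≈ -0.93744)
W(H, D) = 1/17
j(N) = 10 + N (j(N) = -2*(-5) + N = 10 + N)
(j(W(-13, -13)) - 27368) + I = ((10 + 1/17) - 27368) - 989/1055 = (171/17 - 27368) - 989/1055 = -465085/17 - 989/1055 = -490681488/17935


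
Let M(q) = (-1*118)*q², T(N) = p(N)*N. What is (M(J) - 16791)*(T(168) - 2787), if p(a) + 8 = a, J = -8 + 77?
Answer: -13939944777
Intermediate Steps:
J = 69
p(a) = -8 + a
T(N) = N*(-8 + N) (T(N) = (-8 + N)*N = N*(-8 + N))
M(q) = -118*q²
(M(J) - 16791)*(T(168) - 2787) = (-118*69² - 16791)*(168*(-8 + 168) - 2787) = (-118*4761 - 16791)*(168*160 - 2787) = (-561798 - 16791)*(26880 - 2787) = -578589*24093 = -13939944777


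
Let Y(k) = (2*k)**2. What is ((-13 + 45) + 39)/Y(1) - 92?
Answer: -297/4 ≈ -74.250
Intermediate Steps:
Y(k) = 4*k**2
((-13 + 45) + 39)/Y(1) - 92 = ((-13 + 45) + 39)/((4*1**2)) - 92 = (32 + 39)/((4*1)) - 92 = 71/4 - 92 = -297/4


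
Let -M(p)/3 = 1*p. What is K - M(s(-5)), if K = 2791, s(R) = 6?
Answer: 2809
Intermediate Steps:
M(p) = -3*p
K - M(s(-5)) = 2791 - (-3)*6 = 2791 - 1*(-18) = 2791 + 18 = 2809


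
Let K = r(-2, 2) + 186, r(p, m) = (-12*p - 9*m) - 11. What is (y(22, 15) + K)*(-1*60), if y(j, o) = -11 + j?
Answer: -11520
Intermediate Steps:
r(p, m) = -11 - 12*p - 9*m
K = 181 (K = (-11 - 12*(-2) - 9*2) + 186 = (-11 + 24 - 18) + 186 = -5 + 186 = 181)
(y(22, 15) + K)*(-1*60) = ((-11 + 22) + 181)*(-1*60) = (11 + 181)*(-60) = 192*(-60) = -11520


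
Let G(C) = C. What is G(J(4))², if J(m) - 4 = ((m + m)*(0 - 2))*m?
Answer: 3600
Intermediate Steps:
J(m) = 4 - 4*m² (J(m) = 4 + ((m + m)*(0 - 2))*m = 4 + ((2*m)*(-2))*m = 4 + (-4*m)*m = 4 - 4*m²)
G(J(4))² = (4 - 4*4²)² = (4 - 4*16)² = (4 - 64)² = (-60)² = 3600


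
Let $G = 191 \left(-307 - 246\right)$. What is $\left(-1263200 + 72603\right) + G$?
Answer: $-1296220$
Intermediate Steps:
$G = -105623$ ($G = 191 \left(-553\right) = -105623$)
$\left(-1263200 + 72603\right) + G = \left(-1263200 + 72603\right) - 105623 = -1190597 - 105623 = -1296220$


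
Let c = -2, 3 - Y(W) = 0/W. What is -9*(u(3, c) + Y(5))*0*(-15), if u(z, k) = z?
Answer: 0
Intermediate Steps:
Y(W) = 3 (Y(W) = 3 - 0/W = 3 - 1*0 = 3 + 0 = 3)
-9*(u(3, c) + Y(5))*0*(-15) = -9*(3 + 3)*0*(-15) = -54*0*(-15) = -9*0*(-15) = 0*(-15) = 0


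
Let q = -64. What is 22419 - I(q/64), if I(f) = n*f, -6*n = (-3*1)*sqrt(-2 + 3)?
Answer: 44839/2 ≈ 22420.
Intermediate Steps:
n = 1/2 (n = -(-3*1)*sqrt(-2 + 3)/6 = -(-1)*sqrt(1)/2 = -(-1)/2 = -1/6*(-3) = 1/2 ≈ 0.50000)
I(f) = f/2
22419 - I(q/64) = 22419 - (-64/64)/2 = 22419 - (-64*1/64)/2 = 22419 - (-1)/2 = 22419 - 1*(-1/2) = 22419 + 1/2 = 44839/2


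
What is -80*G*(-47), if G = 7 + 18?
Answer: 94000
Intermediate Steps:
G = 25
-80*G*(-47) = -80*25*(-47) = -2000*(-47) = 94000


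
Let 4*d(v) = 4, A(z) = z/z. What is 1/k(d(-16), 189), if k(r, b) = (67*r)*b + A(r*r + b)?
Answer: 1/12664 ≈ 7.8964e-5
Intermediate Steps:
A(z) = 1
d(v) = 1 (d(v) = (¼)*4 = 1)
k(r, b) = 1 + 67*b*r (k(r, b) = (67*r)*b + 1 = 67*b*r + 1 = 1 + 67*b*r)
1/k(d(-16), 189) = 1/(1 + 67*189*1) = 1/(1 + 12663) = 1/12664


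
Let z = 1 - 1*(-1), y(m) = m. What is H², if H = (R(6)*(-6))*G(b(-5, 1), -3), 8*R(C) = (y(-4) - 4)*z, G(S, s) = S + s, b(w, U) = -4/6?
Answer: 1936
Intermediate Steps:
z = 2 (z = 1 + 1 = 2)
b(w, U) = -⅔ (b(w, U) = -4*⅙ = -⅔)
R(C) = -2 (R(C) = ((-4 - 4)*2)/8 = (-8*2)/8 = (⅛)*(-16) = -2)
H = -44 (H = (-2*(-6))*(-⅔ - 3) = 12*(-11/3) = -44)
H² = (-44)² = 1936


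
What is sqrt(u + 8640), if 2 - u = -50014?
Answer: 4*sqrt(3666) ≈ 242.19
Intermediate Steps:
u = 50016 (u = 2 - 1*(-50014) = 2 + 50014 = 50016)
sqrt(u + 8640) = sqrt(50016 + 8640) = sqrt(58656) = 4*sqrt(3666)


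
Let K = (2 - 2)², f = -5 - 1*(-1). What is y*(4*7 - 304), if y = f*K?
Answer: 0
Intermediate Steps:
f = -4 (f = -5 + 1 = -4)
K = 0 (K = 0² = 0)
y = 0 (y = -4*0 = 0)
y*(4*7 - 304) = 0*(4*7 - 304) = 0*(28 - 304) = 0*(-276) = 0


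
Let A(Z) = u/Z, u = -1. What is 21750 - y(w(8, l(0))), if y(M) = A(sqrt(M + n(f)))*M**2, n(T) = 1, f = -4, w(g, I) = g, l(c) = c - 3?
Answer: 65314/3 ≈ 21771.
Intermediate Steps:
l(c) = -3 + c
A(Z) = -1/Z
y(M) = -M**2/sqrt(1 + M) (y(M) = (-1/(sqrt(M + 1)))*M**2 = (-1/(sqrt(1 + M)))*M**2 = (-1/sqrt(1 + M))*M**2 = -M**2/sqrt(1 + M))
21750 - y(w(8, l(0))) = 21750 - (-1)*8**2/sqrt(1 + 8) = 21750 - (-1)*64/sqrt(9) = 21750 - (-1)*64/3 = 21750 - 1*(-64/3) = 21750 + 64/3 = 65314/3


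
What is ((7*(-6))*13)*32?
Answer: -17472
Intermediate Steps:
((7*(-6))*13)*32 = -42*13*32 = -546*32 = -17472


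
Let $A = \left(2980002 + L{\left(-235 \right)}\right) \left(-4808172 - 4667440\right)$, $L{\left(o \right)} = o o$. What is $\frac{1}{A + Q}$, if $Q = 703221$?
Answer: $- \frac{1}{28760632680703} \approx -3.477 \cdot 10^{-14}$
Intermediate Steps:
$L{\left(o \right)} = o^{2}$
$A = -28760633383924$ ($A = \left(2980002 + \left(-235\right)^{2}\right) \left(-4808172 - 4667440\right) = \left(2980002 + 55225\right) \left(-9475612\right) = 3035227 \left(-9475612\right) = -28760633383924$)
$\frac{1}{A + Q} = \frac{1}{-28760633383924 + 703221} = \frac{1}{-28760632680703} = - \frac{1}{28760632680703}$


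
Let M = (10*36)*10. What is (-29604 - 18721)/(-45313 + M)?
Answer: 48325/41713 ≈ 1.1585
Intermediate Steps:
M = 3600 (M = 360*10 = 3600)
(-29604 - 18721)/(-45313 + M) = (-29604 - 18721)/(-45313 + 3600) = -48325/(-41713) = -48325*(-1/41713) = 48325/41713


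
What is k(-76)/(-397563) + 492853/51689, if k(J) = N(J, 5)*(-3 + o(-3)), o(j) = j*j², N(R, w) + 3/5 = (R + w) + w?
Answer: 65278947539/6849877969 ≈ 9.5299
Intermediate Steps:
N(R, w) = -⅗ + R + 2*w (N(R, w) = -⅗ + ((R + w) + w) = -⅗ + (R + 2*w) = -⅗ + R + 2*w)
o(j) = j³
k(J) = -282 - 30*J (k(J) = (-⅗ + J + 2*5)*(-3 + (-3)³) = (-⅗ + J + 10)*(-3 - 27) = (47/5 + J)*(-30) = -282 - 30*J)
k(-76)/(-397563) + 492853/51689 = (-282 - 30*(-76))/(-397563) + 492853/51689 = (-282 + 2280)*(-1/397563) + 492853*(1/51689) = 1998*(-1/397563) + 492853/51689 = -666/132521 + 492853/51689 = 65278947539/6849877969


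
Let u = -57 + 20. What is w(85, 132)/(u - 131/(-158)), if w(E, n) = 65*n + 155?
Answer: -276026/1143 ≈ -241.49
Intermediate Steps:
w(E, n) = 155 + 65*n
u = -37
w(85, 132)/(u - 131/(-158)) = (155 + 65*132)/(-37 - 131/(-158)) = (155 + 8580)/(-37 - 131*(-1/158)) = 8735/(-37 + 131/158) = 8735/(-5715/158) = 8735*(-158/5715) = -276026/1143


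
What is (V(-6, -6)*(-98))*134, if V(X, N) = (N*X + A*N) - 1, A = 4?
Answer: -144452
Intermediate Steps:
V(X, N) = -1 + 4*N + N*X (V(X, N) = (N*X + 4*N) - 1 = (4*N + N*X) - 1 = -1 + 4*N + N*X)
(V(-6, -6)*(-98))*134 = ((-1 + 4*(-6) - 6*(-6))*(-98))*134 = ((-1 - 24 + 36)*(-98))*134 = (11*(-98))*134 = -1078*134 = -144452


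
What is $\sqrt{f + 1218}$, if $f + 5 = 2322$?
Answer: $\sqrt{3535} \approx 59.456$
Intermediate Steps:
$f = 2317$ ($f = -5 + 2322 = 2317$)
$\sqrt{f + 1218} = \sqrt{2317 + 1218} = \sqrt{3535}$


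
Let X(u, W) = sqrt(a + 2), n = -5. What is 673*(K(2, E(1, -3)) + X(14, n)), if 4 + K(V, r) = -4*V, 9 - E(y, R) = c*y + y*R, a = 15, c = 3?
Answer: -8076 + 673*sqrt(17) ≈ -5301.1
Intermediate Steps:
E(y, R) = 9 - 3*y - R*y (E(y, R) = 9 - (3*y + y*R) = 9 - (3*y + R*y) = 9 + (-3*y - R*y) = 9 - 3*y - R*y)
X(u, W) = sqrt(17) (X(u, W) = sqrt(15 + 2) = sqrt(17))
K(V, r) = -4 - 4*V
673*(K(2, E(1, -3)) + X(14, n)) = 673*((-4 - 4*2) + sqrt(17)) = 673*((-4 - 8) + sqrt(17)) = 673*(-12 + sqrt(17)) = -8076 + 673*sqrt(17)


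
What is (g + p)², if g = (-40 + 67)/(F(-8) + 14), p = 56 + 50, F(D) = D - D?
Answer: 2283121/196 ≈ 11649.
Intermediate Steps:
F(D) = 0
p = 106
g = 27/14 (g = (-40 + 67)/(0 + 14) = 27/14 ≈ 1.9286)
(g + p)² = (27/14 + 106)² = (1511/14)² = 2283121/196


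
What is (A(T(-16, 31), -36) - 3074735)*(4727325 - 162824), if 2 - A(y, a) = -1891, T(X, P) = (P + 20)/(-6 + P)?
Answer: -14025990381842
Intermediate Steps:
T(X, P) = (20 + P)/(-6 + P)
A(y, a) = 1893 (A(y, a) = 2 - 1*(-1891) = 2 + 1891 = 1893)
(A(T(-16, 31), -36) - 3074735)*(4727325 - 162824) = (1893 - 3074735)*(4727325 - 162824) = -3072842*4564501 = -14025990381842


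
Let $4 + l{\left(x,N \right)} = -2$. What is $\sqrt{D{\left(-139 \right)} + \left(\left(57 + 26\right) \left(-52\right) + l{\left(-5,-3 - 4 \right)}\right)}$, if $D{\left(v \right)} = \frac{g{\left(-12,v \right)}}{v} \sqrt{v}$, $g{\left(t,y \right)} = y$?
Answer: $\sqrt{-4322 + i \sqrt{139}} \approx 0.0897 + 65.742 i$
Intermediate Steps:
$l{\left(x,N \right)} = -6$ ($l{\left(x,N \right)} = -4 - 2 = -6$)
$D{\left(v \right)} = \sqrt{v}$ ($D{\left(v \right)} = \frac{v}{v} \sqrt{v} = 1 \sqrt{v} = \sqrt{v}$)
$\sqrt{D{\left(-139 \right)} + \left(\left(57 + 26\right) \left(-52\right) + l{\left(-5,-3 - 4 \right)}\right)} = \sqrt{\sqrt{-139} + \left(\left(57 + 26\right) \left(-52\right) - 6\right)} = \sqrt{i \sqrt{139} + \left(83 \left(-52\right) - 6\right)} = \sqrt{i \sqrt{139} - 4322} = \sqrt{-4322 + i \sqrt{139}}$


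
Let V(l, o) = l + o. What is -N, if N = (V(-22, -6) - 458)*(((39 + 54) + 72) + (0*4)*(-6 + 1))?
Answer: 80190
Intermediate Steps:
N = -80190 (N = ((-22 - 6) - 458)*(((39 + 54) + 72) + (0*4)*(-6 + 1)) = (-28 - 458)*((93 + 72) + 0*(-5)) = -486*(165 + 0) = -486*165 = -80190)
-N = -1*(-80190) = 80190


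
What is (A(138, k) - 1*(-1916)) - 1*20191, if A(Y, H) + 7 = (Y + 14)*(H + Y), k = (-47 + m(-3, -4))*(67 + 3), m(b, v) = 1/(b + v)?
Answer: -498906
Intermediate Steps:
k = -3300 (k = (-47 + 1/(-3 - 4))*(67 + 3) = (-47 + 1/(-7))*70 = (-47 - 1/7)*70 = -330/7*70 = -3300)
A(Y, H) = -7 + (14 + Y)*(H + Y) (A(Y, H) = -7 + (Y + 14)*(H + Y) = -7 + (14 + Y)*(H + Y))
(A(138, k) - 1*(-1916)) - 1*20191 = ((-7 + 138**2 + 14*(-3300) + 14*138 - 3300*138) - 1*(-1916)) - 1*20191 = ((-7 + 19044 - 46200 + 1932 - 455400) + 1916) - 20191 = (-480631 + 1916) - 20191 = -478715 - 20191 = -498906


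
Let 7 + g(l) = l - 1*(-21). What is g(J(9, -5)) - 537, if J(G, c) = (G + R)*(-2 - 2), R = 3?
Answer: -571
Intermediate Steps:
J(G, c) = -12 - 4*G (J(G, c) = (G + 3)*(-2 - 2) = (3 + G)*(-4) = -12 - 4*G)
g(l) = 14 + l (g(l) = -7 + (l - 1*(-21)) = -7 + (l + 21) = -7 + (21 + l) = 14 + l)
g(J(9, -5)) - 537 = (14 + (-12 - 4*9)) - 537 = (14 + (-12 - 36)) - 537 = (14 - 48) - 537 = -34 - 537 = -571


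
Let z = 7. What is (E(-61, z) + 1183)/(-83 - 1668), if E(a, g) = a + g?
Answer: -1129/1751 ≈ -0.64477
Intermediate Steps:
(E(-61, z) + 1183)/(-83 - 1668) = ((-61 + 7) + 1183)/(-83 - 1668) = (-54 + 1183)/(-1751) = 1129*(-1/1751) = -1129/1751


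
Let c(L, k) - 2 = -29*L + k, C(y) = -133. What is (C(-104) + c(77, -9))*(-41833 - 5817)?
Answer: 113073450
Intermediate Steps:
c(L, k) = 2 + k - 29*L (c(L, k) = 2 + (-29*L + k) = 2 + (k - 29*L) = 2 + k - 29*L)
(C(-104) + c(77, -9))*(-41833 - 5817) = (-133 + (2 - 9 - 29*77))*(-41833 - 5817) = (-133 + (2 - 9 - 2233))*(-47650) = (-133 - 2240)*(-47650) = -2373*(-47650) = 113073450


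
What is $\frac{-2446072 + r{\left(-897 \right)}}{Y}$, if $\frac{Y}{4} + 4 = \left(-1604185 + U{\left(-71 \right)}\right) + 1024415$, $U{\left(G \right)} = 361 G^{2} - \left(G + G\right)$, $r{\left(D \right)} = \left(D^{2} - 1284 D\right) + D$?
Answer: $- \frac{122653}{1240169} \approx -0.0989$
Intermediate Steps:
$r{\left(D \right)} = D^{2} - 1283 D$
$U{\left(G \right)} = - 2 G + 361 G^{2}$ ($U{\left(G \right)} = 361 G^{2} - 2 G = - 2 G + 361 G^{2}$)
$Y = 4960676$ ($Y = -16 + 4 \left(\left(-1604185 - 71 \left(-2 + 361 \left(-71\right)\right)\right) + 1024415\right) = -16 + 4 \left(\left(-1604185 - 71 \left(-2 - 25631\right)\right) + 1024415\right) = -16 + 4 \left(\left(-1604185 - -1819943\right) + 1024415\right) = -16 + 4 \left(\left(-1604185 + 1819943\right) + 1024415\right) = -16 + 4 \left(215758 + 1024415\right) = -16 + 4 \cdot 1240173 = -16 + 4960692 = 4960676$)
$\frac{-2446072 + r{\left(-897 \right)}}{Y} = \frac{-2446072 - 897 \left(-1283 - 897\right)}{4960676} = \left(-2446072 - -1955460\right) \frac{1}{4960676} = \left(-2446072 + 1955460\right) \frac{1}{4960676} = \left(-490612\right) \frac{1}{4960676} = - \frac{122653}{1240169}$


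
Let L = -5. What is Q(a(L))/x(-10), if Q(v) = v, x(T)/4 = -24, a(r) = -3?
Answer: 1/32 ≈ 0.031250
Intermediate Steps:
x(T) = -96 (x(T) = 4*(-24) = -96)
Q(a(L))/x(-10) = -3/(-96) = -3*(-1/96) = 1/32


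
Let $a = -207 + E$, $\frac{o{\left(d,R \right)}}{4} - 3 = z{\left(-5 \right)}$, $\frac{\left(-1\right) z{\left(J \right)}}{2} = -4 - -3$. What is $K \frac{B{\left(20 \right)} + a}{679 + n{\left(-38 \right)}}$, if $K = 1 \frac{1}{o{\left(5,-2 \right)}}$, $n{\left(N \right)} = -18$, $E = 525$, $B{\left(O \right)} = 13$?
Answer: $\frac{331}{13220} \approx 0.025038$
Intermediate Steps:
$z{\left(J \right)} = 2$ ($z{\left(J \right)} = - 2 \left(-4 - -3\right) = - 2 \left(-4 + 3\right) = \left(-2\right) \left(-1\right) = 2$)
$o{\left(d,R \right)} = 20$ ($o{\left(d,R \right)} = 12 + 4 \cdot 2 = 12 + 8 = 20$)
$a = 318$ ($a = -207 + 525 = 318$)
$K = \frac{1}{20}$ ($K = 1 \cdot \frac{1}{20} = \frac{1}{20} \approx 0.05$)
$K \frac{B{\left(20 \right)} + a}{679 + n{\left(-38 \right)}} = \frac{\left(13 + 318\right) \frac{1}{679 - 18}}{20} = \frac{331 \cdot \frac{1}{661}}{20} = \frac{1}{20} \cdot \frac{331}{661} = \frac{331}{13220}$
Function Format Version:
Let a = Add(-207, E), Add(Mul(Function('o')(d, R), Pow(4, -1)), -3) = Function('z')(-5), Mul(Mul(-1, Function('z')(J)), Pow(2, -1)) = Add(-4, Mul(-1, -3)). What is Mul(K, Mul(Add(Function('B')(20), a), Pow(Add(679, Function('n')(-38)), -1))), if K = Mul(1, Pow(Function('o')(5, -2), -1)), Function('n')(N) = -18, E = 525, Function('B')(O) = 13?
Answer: Rational(331, 13220) ≈ 0.025038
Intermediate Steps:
Function('z')(J) = 2 (Function('z')(J) = Mul(-2, Add(-4, Mul(-1, -3))) = Mul(-2, Add(-4, 3)) = Mul(-2, -1) = 2)
Function('o')(d, R) = 20 (Function('o')(d, R) = Add(12, Mul(4, 2)) = Add(12, 8) = 20)
a = 318 (a = Add(-207, 525) = 318)
K = Rational(1, 20) (K = Mul(1, Pow(20, -1)) = Mul(1, Rational(1, 20)) = Rational(1, 20) ≈ 0.050000)
Mul(K, Mul(Add(Function('B')(20), a), Pow(Add(679, Function('n')(-38)), -1))) = Mul(Rational(1, 20), Mul(Add(13, 318), Pow(Add(679, -18), -1))) = Mul(Rational(1, 20), Mul(331, Pow(661, -1))) = Mul(Rational(1, 20), Mul(331, Rational(1, 661))) = Mul(Rational(1, 20), Rational(331, 661)) = Rational(331, 13220)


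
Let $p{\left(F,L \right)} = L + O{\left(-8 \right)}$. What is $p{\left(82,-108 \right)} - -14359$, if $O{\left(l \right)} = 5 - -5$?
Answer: $14261$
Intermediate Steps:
$O{\left(l \right)} = 10$ ($O{\left(l \right)} = 5 + 5 = 10$)
$p{\left(F,L \right)} = 10 + L$ ($p{\left(F,L \right)} = L + 10 = 10 + L$)
$p{\left(82,-108 \right)} - -14359 = \left(10 - 108\right) - -14359 = -98 + 14359 = 14261$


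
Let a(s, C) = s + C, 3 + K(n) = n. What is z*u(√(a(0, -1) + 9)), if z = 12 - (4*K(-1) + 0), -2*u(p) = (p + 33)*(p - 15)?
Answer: 6818 - 504*√2 ≈ 6105.2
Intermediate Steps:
K(n) = -3 + n
a(s, C) = C + s
u(p) = -(-15 + p)*(33 + p)/2 (u(p) = -(p + 33)*(p - 15)/2 = -(33 + p)*(-15 + p)/2 = -(-15 + p)*(33 + p)/2)
z = 28 (z = 12 - (4*(-3 - 1) + 0) = 12 - (4*(-4) + 0) = 12 - (-16 + 0) = 12 - 1*(-16) = 12 + 16 = 28)
z*u(√(a(0, -1) + 9)) = 28*(495/2 - 9*√((-1 + 0) + 9) - (√((-1 + 0) + 9))²/2) = 28*(495/2 - 9*√(-1 + 9) - (√(-1 + 9))²/2) = 28*(495/2 - 18*√2 - (√8)²/2) = 28*(495/2 - 18*√2 - (2*√2)²/2) = 28*(495/2 - 18*√2 - ½*8) = 28*(495/2 - 18*√2 - 4) = 28*(487/2 - 18*√2) = 6818 - 504*√2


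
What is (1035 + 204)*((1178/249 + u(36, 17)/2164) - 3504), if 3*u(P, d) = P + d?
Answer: -778722961989/179612 ≈ -4.3356e+6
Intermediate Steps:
u(P, d) = P/3 + d/3 (u(P, d) = (P + d)/3 = P/3 + d/3)
(1035 + 204)*((1178/249 + u(36, 17)/2164) - 3504) = (1035 + 204)*((1178/249 + ((⅓)*36 + (⅓)*17)/2164) - 3504) = 1239*((1178*(1/249) + (12 + 17/3)*(1/2164)) - 3504) = 1239*((1178/249 + (53/3)*(1/2164)) - 3504) = 1239*((1178/249 + 53/6492) - 3504) = 1239*(851197/179612 - 3504) = 1239*(-628509251/179612) = -778722961989/179612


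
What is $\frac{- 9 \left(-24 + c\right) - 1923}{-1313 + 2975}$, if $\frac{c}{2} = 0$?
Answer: $- \frac{569}{554} \approx -1.0271$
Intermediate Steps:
$c = 0$ ($c = 2 \cdot 0 = 0$)
$\frac{- 9 \left(-24 + c\right) - 1923}{-1313 + 2975} = \frac{- 9 \left(-24 + 0\right) - 1923}{-1313 + 2975} = \frac{\left(-9\right) \left(-24\right) - 1923}{1662} = \left(216 - 1923\right) \frac{1}{1662} = \left(-1707\right) \frac{1}{1662} = - \frac{569}{554}$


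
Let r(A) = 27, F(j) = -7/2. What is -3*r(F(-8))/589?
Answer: -81/589 ≈ -0.13752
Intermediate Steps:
F(j) = -7/2 (F(j) = -7*1/2 = -7/2)
-3*r(F(-8))/589 = -81/589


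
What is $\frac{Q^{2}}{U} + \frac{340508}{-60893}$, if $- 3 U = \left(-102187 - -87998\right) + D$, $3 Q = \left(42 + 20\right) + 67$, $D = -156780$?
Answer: $- \frac{8268362683}{1487259331} \approx -5.5595$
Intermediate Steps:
$Q = 43$ ($Q = \frac{\left(42 + 20\right) + 67}{3} = \frac{62 + 67}{3} = \frac{1}{3} \cdot 129 = 43$)
$U = \frac{170969}{3}$ ($U = - \frac{\left(-102187 - -87998\right) - 156780}{3} = - \frac{\left(-102187 + 87998\right) - 156780}{3} = - \frac{-14189 - 156780}{3} = \left(- \frac{1}{3}\right) \left(-170969\right) = \frac{170969}{3} \approx 56990.0$)
$\frac{Q^{2}}{U} + \frac{340508}{-60893} = \frac{43^{2}}{\frac{170969}{3}} + \frac{340508}{-60893} = 1849 \cdot \frac{3}{170969} + 340508 \left(- \frac{1}{60893}\right) = \frac{5547}{170969} - \frac{48644}{8699} = - \frac{8268362683}{1487259331}$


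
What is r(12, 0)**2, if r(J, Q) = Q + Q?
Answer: 0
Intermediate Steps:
r(J, Q) = 2*Q
r(12, 0)**2 = (2*0)**2 = 0**2 = 0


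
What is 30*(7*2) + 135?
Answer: 555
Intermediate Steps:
30*(7*2) + 135 = 30*14 + 135 = 420 + 135 = 555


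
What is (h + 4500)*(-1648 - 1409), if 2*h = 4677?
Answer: -41810589/2 ≈ -2.0905e+7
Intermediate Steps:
h = 4677/2 (h = (1/2)*4677 = 4677/2 ≈ 2338.5)
(h + 4500)*(-1648 - 1409) = (4677/2 + 4500)*(-1648 - 1409) = (13677/2)*(-3057) = -41810589/2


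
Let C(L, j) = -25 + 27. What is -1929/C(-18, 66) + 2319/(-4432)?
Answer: -4276983/4432 ≈ -965.02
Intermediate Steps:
C(L, j) = 2
-1929/C(-18, 66) + 2319/(-4432) = -1929/2 + 2319/(-4432) = -1929*1/2 + 2319*(-1/4432) = -1929/2 - 2319/4432 = -4276983/4432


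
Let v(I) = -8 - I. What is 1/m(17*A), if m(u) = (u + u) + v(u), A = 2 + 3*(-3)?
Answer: -1/127 ≈ -0.0078740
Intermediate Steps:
A = -7 (A = 2 - 9 = -7)
m(u) = -8 + u (m(u) = (u + u) + (-8 - u) = 2*u + (-8 - u) = -8 + u)
1/m(17*A) = 1/(-8 + 17*(-7)) = 1/(-8 - 119) = 1/(-127) = -1/127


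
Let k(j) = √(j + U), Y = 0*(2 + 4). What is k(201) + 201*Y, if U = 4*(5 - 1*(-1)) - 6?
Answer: √219 ≈ 14.799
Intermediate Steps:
Y = 0 (Y = 0*6 = 0)
U = 18 (U = 4*(5 + 1) - 6 = 4*6 - 6 = 24 - 6 = 18)
k(j) = √(18 + j) (k(j) = √(j + 18) = √(18 + j))
k(201) + 201*Y = √(18 + 201) + 201*0 = √219 + 0 = √219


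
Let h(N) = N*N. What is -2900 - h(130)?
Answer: -19800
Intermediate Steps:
h(N) = N²
-2900 - h(130) = -2900 - 1*130² = -2900 - 1*16900 = -2900 - 16900 = -19800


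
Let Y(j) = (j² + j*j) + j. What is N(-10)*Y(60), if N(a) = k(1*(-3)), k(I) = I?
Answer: -21780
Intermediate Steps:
N(a) = -3 (N(a) = 1*(-3) = -3)
Y(j) = j + 2*j² (Y(j) = (j² + j²) + j = 2*j² + j = j + 2*j²)
N(-10)*Y(60) = -180*(1 + 2*60) = -180*(1 + 120) = -180*121 = -3*7260 = -21780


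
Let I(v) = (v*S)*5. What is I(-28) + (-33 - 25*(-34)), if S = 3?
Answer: 397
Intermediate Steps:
I(v) = 15*v (I(v) = (v*3)*5 = (3*v)*5 = 15*v)
I(-28) + (-33 - 25*(-34)) = 15*(-28) + (-33 - 25*(-34)) = -420 + (-33 + 850) = -420 + 817 = 397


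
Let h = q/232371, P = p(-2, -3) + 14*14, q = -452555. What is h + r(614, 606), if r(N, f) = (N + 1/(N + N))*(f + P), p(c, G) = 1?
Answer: 140689948507069/285351588 ≈ 4.9304e+5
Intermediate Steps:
P = 197 (P = 1 + 14*14 = 1 + 196 = 197)
r(N, f) = (197 + f)*(N + 1/(2*N)) (r(N, f) = (N + 1/(N + N))*(f + 197) = (N + 1/(2*N))*(197 + f) = (197 + f)*(N + 1/(2*N)))
h = -452555/232371 ≈ -1.9476
h + r(614, 606) = -452555/232371 + (1/2)*(197 + 606 + 2*614**2*(197 + 606))/614 = -452555/232371 + (1/2)*(1/614)*(197 + 606 + 2*376996*803) = -452555/232371 + (1/2)*(1/614)*(197 + 606 + 605455576) = -452555/232371 + (1/2)*(1/614)*605456379 = -452555/232371 + 605456379/1228 = 140689948507069/285351588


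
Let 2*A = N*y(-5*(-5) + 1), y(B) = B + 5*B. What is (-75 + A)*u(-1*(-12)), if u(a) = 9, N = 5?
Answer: 2835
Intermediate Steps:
y(B) = 6*B
A = 390 (A = (5*(6*(-5*(-5) + 1)))/2 = (5*(6*(25 + 1)))/2 = (5*(6*26))/2 = (5*156)/2 = (½)*780 = 390)
(-75 + A)*u(-1*(-12)) = (-75 + 390)*9 = 315*9 = 2835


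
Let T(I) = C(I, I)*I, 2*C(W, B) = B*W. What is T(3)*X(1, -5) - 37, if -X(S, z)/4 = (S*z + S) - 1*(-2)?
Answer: 71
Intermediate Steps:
C(W, B) = B*W/2 (C(W, B) = (B*W)/2 = B*W/2)
T(I) = I³/2 (T(I) = (I*I/2)*I = (I²/2)*I = I³/2)
X(S, z) = -8 - 4*S - 4*S*z (X(S, z) = -4*((S*z + S) - 1*(-2)) = -4*((S + S*z) + 2) = -4*(2 + S + S*z) = -8 - 4*S - 4*S*z)
T(3)*X(1, -5) - 37 = ((½)*3³)*(-8 - 4*1 - 4*1*(-5)) - 37 = ((½)*27)*(-8 - 4 + 20) - 37 = (27/2)*8 - 37 = 108 - 37 = 71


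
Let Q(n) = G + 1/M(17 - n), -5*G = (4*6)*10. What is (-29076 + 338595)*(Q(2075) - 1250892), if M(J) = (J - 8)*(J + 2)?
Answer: -1644664130840821041/4247696 ≈ -3.8719e+11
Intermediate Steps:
M(J) = (-8 + J)*(2 + J)
G = -48 (G = -4*6*10/5 = -24*10/5 = -⅕*240 = -48)
Q(n) = -48 + 1/(-118 + (17 - n)² + 6*n) (Q(n) = -48 + 1/(-16 + (17 - n)² - 6*(17 - n)) = -48 + 1/(-16 + (17 - n)² + (-102 + 6*n)) = -48 + 1/(-118 + (17 - n)² + 6*n))
(-29076 + 338595)*(Q(2075) - 1250892) = (-29076 + 338595)*((-8207 - 48*2075² + 1344*2075)/(171 + 2075² - 28*2075) - 1250892) = 309519*((-8207 - 48*4305625 + 2788800)/(171 + 4305625 - 58100) - 1250892) = 309519*((-8207 - 206670000 + 2788800)/4247696 - 1250892) = 309519*((1/4247696)*(-203889407) - 1250892) = 309519*(-203889407/4247696 - 1250892) = 309519*(-5313612834239/4247696) = -1644664130840821041/4247696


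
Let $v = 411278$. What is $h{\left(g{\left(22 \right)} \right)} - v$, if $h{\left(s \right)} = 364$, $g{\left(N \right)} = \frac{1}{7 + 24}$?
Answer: $-410914$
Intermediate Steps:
$g{\left(N \right)} = \frac{1}{31}$
$h{\left(g{\left(22 \right)} \right)} - v = 364 - 411278 = -410914$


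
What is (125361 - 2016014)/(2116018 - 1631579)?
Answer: -1890653/484439 ≈ -3.9028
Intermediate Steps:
(125361 - 2016014)/(2116018 - 1631579) = -1890653/484439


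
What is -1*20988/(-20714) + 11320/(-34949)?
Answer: 249513566/361966793 ≈ 0.68933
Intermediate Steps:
-1*20988/(-20714) + 11320/(-34949) = -20988*(-1/20714) + 11320*(-1/34949) = 10494/10357 - 11320/34949 = 249513566/361966793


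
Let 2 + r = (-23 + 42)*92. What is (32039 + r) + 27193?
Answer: 60978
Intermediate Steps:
r = 1746 (r = -2 + (-23 + 42)*92 = -2 + 19*92 = -2 + 1748 = 1746)
(32039 + r) + 27193 = (32039 + 1746) + 27193 = 33785 + 27193 = 60978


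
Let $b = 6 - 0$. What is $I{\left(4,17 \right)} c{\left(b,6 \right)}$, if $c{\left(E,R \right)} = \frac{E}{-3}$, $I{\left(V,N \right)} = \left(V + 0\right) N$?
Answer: $-136$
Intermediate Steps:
$I{\left(V,N \right)} = N V$ ($I{\left(V,N \right)} = V N = N V$)
$b = 6$ ($b = 6 + 0 = 6$)
$c{\left(E,R \right)} = - \frac{E}{3}$ ($c{\left(E,R \right)} = E \left(- \frac{1}{3}\right) = - \frac{E}{3}$)
$I{\left(4,17 \right)} c{\left(b,6 \right)} = 17 \cdot 4 \left(\left(- \frac{1}{3}\right) 6\right) = 68 \left(-2\right) = -136$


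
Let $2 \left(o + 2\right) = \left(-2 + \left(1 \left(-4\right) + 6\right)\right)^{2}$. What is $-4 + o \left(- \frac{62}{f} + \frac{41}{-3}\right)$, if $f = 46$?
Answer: $\frac{1796}{69} \approx 26.029$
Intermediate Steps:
$o = -2$ ($o = -2 + \frac{\left(-2 + \left(1 \left(-4\right) + 6\right)\right)^{2}}{2} = -2 + \frac{\left(-2 + \left(-4 + 6\right)\right)^{2}}{2} = -2 + \frac{\left(-2 + 2\right)^{2}}{2} = -2 + \frac{0^{2}}{2} = -2 + \frac{1}{2} \cdot 0 = -2 + 0 = -2$)
$-4 + o \left(- \frac{62}{f} + \frac{41}{-3}\right) = -4 - 2 \left(- \frac{62}{46} + \frac{41}{-3}\right) = -4 - 2 \left(\left(-62\right) \frac{1}{46} + 41 \left(- \frac{1}{3}\right)\right) = -4 - 2 \left(- \frac{31}{23} - \frac{41}{3}\right) = -4 - - \frac{2072}{69} = -4 + \frac{2072}{69} = \frac{1796}{69}$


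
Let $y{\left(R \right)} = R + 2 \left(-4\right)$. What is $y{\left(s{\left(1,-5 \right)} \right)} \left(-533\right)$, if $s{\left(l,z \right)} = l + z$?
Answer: $6396$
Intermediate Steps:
$y{\left(R \right)} = -8 + R$ ($y{\left(R \right)} = R - 8 = -8 + R$)
$y{\left(s{\left(1,-5 \right)} \right)} \left(-533\right) = \left(-8 + \left(1 - 5\right)\right) \left(-533\right) = \left(-8 - 4\right) \left(-533\right) = \left(-12\right) \left(-533\right) = 6396$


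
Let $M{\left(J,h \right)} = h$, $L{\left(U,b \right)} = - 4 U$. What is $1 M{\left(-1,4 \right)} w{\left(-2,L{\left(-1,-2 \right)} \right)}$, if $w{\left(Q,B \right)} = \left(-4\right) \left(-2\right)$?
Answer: $32$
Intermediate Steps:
$w{\left(Q,B \right)} = 8$
$1 M{\left(-1,4 \right)} w{\left(-2,L{\left(-1,-2 \right)} \right)} = 1 \cdot 4 \cdot 8 = 4 \cdot 8 = 32$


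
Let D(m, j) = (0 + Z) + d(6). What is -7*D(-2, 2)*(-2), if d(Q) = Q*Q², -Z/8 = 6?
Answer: 2352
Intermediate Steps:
Z = -48 (Z = -8*6 = -48)
d(Q) = Q³
D(m, j) = 168 (D(m, j) = (0 - 48) + 6³ = -48 + 216 = 168)
-7*D(-2, 2)*(-2) = -7*168*(-2) = -1176*(-2) = 2352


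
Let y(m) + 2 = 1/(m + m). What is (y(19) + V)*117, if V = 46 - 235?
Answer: -849069/38 ≈ -22344.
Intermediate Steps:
y(m) = -2 + 1/(2*m) (y(m) = -2 + 1/(m + m) = -2 + 1/(2*m))
V = -189
(y(19) + V)*117 = ((-2 + (½)/19) - 189)*117 = ((-2 + (½)*(1/19)) - 189)*117 = ((-2 + 1/38) - 189)*117 = (-75/38 - 189)*117 = -7257/38*117 = -849069/38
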